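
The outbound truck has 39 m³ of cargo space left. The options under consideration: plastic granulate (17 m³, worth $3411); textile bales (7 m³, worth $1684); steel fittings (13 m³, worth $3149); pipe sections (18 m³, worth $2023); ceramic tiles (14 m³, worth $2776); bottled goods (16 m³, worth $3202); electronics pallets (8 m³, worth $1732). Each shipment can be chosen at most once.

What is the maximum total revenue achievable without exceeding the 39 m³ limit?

Taking the top-ratio shipments first gives textile bales + steel fittings + electronics pallets for 6565 (28 m³).
The 7 m³ tied up in textile bales is better spent on plastic granulate — total rises to 8292 (38 m³).
Next best is plastic granulate + textile bales + steel fittings at 8244 (37 m³) — short by 48.

8292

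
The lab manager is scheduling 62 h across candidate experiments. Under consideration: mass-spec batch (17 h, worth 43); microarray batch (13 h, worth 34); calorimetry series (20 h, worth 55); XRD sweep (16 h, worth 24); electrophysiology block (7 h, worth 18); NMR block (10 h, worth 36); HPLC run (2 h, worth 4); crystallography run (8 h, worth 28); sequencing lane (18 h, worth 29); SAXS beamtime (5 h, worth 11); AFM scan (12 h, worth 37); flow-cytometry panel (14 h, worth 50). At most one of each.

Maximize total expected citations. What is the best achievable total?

196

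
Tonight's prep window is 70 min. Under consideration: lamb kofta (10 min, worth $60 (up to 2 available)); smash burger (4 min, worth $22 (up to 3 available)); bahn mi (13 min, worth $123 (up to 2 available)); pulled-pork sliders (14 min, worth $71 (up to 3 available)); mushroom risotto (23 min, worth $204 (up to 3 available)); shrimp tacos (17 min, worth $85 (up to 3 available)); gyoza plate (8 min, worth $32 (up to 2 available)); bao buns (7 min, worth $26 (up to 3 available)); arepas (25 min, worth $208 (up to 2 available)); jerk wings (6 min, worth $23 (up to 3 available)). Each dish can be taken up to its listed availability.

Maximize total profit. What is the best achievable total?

The ratio heuristic lands on 2×lamb kofta + 2×bahn mi + mushroom risotto (570) but leaves 1 min idle.
Replace 2×lamb kofta and 2×bahn mi with 2×mushroom risotto: the trade gains 42 net, giving 612 at 69 min.
No other feasible combination exceeds 612.

612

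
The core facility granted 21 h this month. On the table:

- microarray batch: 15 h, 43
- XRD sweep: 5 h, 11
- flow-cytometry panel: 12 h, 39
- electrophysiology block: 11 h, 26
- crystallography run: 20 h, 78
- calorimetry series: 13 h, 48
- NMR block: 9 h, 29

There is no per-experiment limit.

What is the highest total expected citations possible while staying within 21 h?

78

Ranking by ratio (expected citations/h): crystallography run 3.90, calorimetry series 3.69, flow-cytometry panel 3.25, NMR block 3.22.
The ratio ordering already packs tightly: crystallography run, 20 h, 78.
That's the maximum — no swap from here does better than 78.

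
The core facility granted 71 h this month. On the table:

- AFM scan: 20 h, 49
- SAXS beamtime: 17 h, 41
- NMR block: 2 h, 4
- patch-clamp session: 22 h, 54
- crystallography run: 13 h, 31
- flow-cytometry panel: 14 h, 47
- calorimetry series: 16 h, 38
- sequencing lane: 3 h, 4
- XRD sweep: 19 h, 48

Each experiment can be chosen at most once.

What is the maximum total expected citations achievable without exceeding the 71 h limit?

187

The ratio heuristic lands on NMR block + patch-clamp session + crystallography run + flow-cytometry panel + XRD sweep (184) but leaves 1 h idle.
The 15 h tied up in NMR block and crystallography run is better spent on calorimetry series — total rises to 187 (71 h).
Runner-up AFM scan + NMR block + flow-cytometry panel + calorimetry series + XRD sweep tops out at 186.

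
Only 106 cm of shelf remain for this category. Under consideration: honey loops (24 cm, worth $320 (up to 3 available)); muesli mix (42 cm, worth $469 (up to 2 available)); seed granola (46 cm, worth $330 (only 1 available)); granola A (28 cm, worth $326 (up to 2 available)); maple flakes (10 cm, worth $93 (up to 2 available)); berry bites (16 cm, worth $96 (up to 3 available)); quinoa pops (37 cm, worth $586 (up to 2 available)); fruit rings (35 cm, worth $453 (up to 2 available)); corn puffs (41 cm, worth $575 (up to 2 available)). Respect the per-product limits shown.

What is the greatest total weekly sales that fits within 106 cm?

1498

A density-first pass picks honey loops + 2×quinoa pops — 1492 at 98 cm.
Replace honey loops with granola A: the trade gains 6 net, giving 1498 at 102 cm.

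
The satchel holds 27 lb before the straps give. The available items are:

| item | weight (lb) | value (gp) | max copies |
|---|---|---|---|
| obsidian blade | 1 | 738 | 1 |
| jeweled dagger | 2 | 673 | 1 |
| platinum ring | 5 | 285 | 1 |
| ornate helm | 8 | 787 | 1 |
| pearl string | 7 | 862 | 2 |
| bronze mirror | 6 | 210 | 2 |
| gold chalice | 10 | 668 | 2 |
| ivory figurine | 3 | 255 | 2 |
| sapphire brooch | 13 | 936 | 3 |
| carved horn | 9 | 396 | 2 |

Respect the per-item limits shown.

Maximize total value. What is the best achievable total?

3922

Taking obsidian blade + jeweled dagger + ornate helm + 2×pearl string: 25 lb used, 3922 in value.
No other feasible combination exceeds 3922.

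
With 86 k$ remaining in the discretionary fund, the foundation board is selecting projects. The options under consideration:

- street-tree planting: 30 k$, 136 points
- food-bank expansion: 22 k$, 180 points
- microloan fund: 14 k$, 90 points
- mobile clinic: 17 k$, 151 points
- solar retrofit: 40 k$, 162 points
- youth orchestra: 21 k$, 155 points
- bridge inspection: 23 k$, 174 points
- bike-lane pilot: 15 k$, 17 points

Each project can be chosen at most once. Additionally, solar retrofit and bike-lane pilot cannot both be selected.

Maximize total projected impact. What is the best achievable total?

The ratio ordering already packs tightly: food-bank expansion + mobile clinic + youth orchestra + bridge inspection, 83 k$, 660.
The spare 3 k$ is too small for any remaining project, and no feasible exchange beats 660.

660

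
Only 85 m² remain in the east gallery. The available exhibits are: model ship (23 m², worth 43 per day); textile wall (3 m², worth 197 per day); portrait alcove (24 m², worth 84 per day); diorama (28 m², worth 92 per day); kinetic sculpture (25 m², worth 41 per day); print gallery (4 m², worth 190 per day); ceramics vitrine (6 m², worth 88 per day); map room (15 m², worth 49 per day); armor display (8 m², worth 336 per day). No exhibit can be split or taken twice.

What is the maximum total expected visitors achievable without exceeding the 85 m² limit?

987

The ratio ordering already packs tightly: textile wall + portrait alcove + diorama + print gallery + ceramics vitrine + armor display, 73 m², 987.
Model ship + textile wall + portrait alcove + print gallery + ceramics vitrine + map room + armor display (83 m²) also reaches 987 — a tie, but nothing goes higher.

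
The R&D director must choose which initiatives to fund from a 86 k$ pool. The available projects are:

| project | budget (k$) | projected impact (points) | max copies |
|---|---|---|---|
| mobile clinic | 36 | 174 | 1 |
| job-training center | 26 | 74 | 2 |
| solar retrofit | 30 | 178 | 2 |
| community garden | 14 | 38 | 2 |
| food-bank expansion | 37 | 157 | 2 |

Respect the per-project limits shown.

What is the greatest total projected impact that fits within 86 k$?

430

Density check — solar retrofit 5.93, mobile clinic 4.83, food-bank expansion 4.24 are the best per k$.
Taking job-training center + 2×solar retrofit: 86 k$ used, 430 in projected impact.
Every other selection either busts 86 k$ or exceeds an availability limit or fails to beat 430.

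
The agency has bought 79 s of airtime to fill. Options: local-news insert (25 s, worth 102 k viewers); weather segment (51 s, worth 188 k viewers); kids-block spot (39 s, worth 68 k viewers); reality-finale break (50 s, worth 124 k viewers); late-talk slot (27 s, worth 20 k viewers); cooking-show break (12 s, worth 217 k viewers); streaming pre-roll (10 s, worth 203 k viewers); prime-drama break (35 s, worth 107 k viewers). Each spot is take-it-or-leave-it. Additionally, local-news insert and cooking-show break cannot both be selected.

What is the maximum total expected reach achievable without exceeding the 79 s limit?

Taking weather segment + cooking-show break + streaming pre-roll: 73 s used, 608 in expected reach.
Nothing else feasible within 79 s beats 608.

608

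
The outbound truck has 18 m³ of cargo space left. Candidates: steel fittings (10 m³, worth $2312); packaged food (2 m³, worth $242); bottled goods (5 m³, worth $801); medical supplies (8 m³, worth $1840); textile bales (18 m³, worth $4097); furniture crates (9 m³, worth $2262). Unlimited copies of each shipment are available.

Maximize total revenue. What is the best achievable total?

Ranking by ratio (revenue/m³): furniture crates 251.33, steel fittings 231.20, medical supplies 230.00, textile bales 227.61.
Best packing: 2×furniture crates — 18 m³, 4524 total.
Nothing else within 18 m³ beats 4524.

4524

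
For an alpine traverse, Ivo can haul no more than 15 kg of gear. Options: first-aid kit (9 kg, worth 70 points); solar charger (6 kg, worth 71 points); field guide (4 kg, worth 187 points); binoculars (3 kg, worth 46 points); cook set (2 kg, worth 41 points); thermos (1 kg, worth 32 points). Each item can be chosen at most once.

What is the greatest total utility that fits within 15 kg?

345

A density-first pass picks field guide + binoculars + cook set + thermos — 306 at 10 kg.
The 1 kg tied up in thermos is better spent on solar charger — total rises to 345 (15 kg).
No other feasible combination exceeds 345.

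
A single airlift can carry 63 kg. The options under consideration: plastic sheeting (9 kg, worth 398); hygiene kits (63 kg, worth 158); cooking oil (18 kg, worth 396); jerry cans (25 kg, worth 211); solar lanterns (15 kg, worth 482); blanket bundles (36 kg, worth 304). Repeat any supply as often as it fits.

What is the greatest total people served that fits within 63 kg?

2786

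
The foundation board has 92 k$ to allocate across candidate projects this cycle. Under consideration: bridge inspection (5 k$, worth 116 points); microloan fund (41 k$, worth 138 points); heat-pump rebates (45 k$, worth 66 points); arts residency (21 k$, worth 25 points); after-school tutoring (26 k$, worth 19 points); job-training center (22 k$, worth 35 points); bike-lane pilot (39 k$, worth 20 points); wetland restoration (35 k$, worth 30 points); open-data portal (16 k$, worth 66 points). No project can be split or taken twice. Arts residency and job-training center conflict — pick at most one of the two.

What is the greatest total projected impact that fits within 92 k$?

355

Bridge inspection + microloan fund + job-training center + open-data portal uses 84 of the 92 k$ and totals 355.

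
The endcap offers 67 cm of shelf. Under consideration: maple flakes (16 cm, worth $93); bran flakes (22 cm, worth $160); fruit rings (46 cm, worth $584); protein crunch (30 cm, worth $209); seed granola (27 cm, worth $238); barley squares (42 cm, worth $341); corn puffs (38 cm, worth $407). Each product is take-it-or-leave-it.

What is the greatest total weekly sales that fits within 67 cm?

677

Density check — fruit rings 12.70, corn puffs 10.71, seed granola 8.81 are the best per cm.
Maple flakes + fruit rings uses 62 of the 67 cm and totals 677.
Runner-up seed granola + corn puffs tops out at 645.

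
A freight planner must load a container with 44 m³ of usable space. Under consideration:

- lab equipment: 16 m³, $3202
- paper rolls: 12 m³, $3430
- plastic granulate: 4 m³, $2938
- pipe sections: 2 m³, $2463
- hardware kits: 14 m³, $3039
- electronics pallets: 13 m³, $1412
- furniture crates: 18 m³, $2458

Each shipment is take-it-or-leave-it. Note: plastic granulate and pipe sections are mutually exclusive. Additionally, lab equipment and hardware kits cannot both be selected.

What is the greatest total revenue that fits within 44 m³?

Taking paper rolls + plastic granulate + hardware kits + electronics pallets: 43 m³ used, 10819 in revenue.

10819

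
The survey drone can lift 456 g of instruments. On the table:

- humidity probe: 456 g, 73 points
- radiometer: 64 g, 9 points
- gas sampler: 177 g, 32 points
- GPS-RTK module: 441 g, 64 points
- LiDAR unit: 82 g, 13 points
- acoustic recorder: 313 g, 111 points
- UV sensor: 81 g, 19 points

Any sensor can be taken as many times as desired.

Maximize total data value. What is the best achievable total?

130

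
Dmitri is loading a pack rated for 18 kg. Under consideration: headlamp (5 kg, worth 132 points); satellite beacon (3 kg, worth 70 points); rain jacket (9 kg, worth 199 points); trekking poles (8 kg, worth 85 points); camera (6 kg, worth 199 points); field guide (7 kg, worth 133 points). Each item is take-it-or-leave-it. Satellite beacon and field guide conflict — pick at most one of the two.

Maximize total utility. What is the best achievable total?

468

The ratio heuristic lands on headlamp + satellite beacon + camera (401) but leaves 4 kg idle.
Dropping headlamp frees 5 kg; slotting in rain jacket (9 kg) lifts the total to 468 at 18 kg.
Every other selection either busts 18 kg or breaks a pairing rule or fails to beat 468.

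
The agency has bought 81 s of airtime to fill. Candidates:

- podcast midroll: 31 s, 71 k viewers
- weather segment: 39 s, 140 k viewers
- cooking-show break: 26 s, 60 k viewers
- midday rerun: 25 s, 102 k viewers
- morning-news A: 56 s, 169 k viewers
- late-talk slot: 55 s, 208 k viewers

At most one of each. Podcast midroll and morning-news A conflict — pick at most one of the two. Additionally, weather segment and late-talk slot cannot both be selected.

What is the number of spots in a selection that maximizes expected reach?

2

The maximum expected reach within 81 s is 310.
For example midday rerun + late-talk slot achieves it, using 80 s.
All optima have 2 spots.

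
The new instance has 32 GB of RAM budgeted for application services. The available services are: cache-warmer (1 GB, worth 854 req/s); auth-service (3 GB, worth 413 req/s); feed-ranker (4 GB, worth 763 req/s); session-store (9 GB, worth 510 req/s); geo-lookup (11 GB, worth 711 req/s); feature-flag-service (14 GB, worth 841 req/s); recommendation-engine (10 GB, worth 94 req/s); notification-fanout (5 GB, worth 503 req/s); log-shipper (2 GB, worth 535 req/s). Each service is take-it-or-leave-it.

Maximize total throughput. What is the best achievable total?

3909

Ranking by ratio (throughput/GB): cache-warmer 854.00, log-shipper 267.50, feed-ranker 190.75, auth-service 137.67.
The ratio heuristic lands on cache-warmer + auth-service + feed-ranker + geo-lookup + notification-fanout + log-shipper (3779) but leaves 6 GB idle.
Dropping geo-lookup frees 11 GB; slotting in feature-flag-service (14 GB) lifts the total to 3909 at 29 GB.
The closest alternative, cache-warmer + feed-ranker + session-store + geo-lookup + notification-fanout + log-shipper, reaches only 3876.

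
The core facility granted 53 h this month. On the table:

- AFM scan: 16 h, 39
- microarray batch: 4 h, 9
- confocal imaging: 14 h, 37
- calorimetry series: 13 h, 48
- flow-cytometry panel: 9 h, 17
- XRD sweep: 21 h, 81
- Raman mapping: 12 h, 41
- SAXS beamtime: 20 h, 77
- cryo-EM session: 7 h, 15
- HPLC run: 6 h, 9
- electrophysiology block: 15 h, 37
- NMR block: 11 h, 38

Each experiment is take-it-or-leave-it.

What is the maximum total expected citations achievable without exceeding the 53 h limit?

199

Ranking by ratio (expected citations/h): XRD sweep 3.86, SAXS beamtime 3.85, calorimetry series 3.69, NMR block 3.45.
Filling by ratio: XRD sweep + SAXS beamtime + NMR block for 196, with 1 h left unused.
Dropping NMR block frees 11 h; slotting in Raman mapping (12 h) lifts the total to 199 at 53 h.
That's the maximum — no swap from here does better than 199.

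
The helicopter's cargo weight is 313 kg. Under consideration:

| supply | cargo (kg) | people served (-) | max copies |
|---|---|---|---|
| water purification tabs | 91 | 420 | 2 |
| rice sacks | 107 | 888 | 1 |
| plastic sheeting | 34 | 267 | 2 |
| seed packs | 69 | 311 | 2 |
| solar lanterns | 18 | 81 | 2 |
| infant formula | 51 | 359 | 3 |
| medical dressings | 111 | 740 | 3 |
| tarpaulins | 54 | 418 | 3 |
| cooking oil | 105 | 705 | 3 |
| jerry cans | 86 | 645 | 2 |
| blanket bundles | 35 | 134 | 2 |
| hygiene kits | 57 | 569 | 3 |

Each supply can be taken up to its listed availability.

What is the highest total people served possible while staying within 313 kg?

2862

Best packing: rice sacks + plastic sheeting + 3×hygiene kits — 312 kg, 2862 total.
Every other selection either busts 313 kg or exceeds an availability limit or fails to beat 2862.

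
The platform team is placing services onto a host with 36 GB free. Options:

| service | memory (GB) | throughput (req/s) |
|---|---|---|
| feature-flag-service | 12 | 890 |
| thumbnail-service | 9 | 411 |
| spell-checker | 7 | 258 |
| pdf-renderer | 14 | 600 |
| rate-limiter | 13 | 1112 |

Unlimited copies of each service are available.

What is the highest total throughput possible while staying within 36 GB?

Taking the top-ratio services first gives thumbnail-service + 2×rate-limiter for 2635 (35 GB).
Dropping thumbnail-service and 2×rate-limiter frees 35 GB; slotting in 3×feature-flag-service (36 GB) lifts the total to 2670 at 36 GB.

2670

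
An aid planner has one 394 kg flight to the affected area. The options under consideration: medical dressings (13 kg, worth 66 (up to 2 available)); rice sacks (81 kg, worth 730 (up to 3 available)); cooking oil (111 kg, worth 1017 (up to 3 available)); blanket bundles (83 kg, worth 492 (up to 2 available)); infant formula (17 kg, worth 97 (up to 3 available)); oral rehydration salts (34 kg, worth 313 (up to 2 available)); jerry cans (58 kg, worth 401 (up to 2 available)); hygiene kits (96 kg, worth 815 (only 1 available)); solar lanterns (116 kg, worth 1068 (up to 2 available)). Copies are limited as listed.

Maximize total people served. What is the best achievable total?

3596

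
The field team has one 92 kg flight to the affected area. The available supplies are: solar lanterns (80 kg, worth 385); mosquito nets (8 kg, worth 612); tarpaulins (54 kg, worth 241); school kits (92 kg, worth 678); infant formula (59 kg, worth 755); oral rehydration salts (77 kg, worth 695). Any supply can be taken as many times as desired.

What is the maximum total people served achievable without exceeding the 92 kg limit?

6732

11×mosquito nets uses 88 of the 92 kg and totals 6732.
The spare 4 kg is too small for any remaining supply, and no exchange beats 6732.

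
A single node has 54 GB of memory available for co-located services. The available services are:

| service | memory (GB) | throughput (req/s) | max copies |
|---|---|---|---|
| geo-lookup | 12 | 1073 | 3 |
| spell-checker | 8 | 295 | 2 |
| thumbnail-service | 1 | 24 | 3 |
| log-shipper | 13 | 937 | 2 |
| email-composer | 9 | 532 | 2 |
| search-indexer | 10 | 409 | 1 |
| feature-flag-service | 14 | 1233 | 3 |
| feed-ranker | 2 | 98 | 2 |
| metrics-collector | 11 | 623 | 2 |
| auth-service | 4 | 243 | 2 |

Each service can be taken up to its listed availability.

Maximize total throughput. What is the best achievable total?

4772

Greedy by ratio would take 3×geo-lookup + feature-flag-service + auth-service: 54 GB used, total 4695.
Dropping 2×geo-lookup and auth-service frees 28 GB; slotting in 2×feature-flag-service (28 GB) lifts the total to 4772 at 54 GB.
Nothing else within 54 GB beats 4772.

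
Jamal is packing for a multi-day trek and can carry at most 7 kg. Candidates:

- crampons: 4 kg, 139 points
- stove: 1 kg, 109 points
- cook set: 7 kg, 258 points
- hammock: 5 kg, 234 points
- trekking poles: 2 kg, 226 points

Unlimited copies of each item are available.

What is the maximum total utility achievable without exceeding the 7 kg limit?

Taking stove + 3×trekking poles: 7 kg used, 787 in utility.
Nothing else within 7 kg beats 787.

787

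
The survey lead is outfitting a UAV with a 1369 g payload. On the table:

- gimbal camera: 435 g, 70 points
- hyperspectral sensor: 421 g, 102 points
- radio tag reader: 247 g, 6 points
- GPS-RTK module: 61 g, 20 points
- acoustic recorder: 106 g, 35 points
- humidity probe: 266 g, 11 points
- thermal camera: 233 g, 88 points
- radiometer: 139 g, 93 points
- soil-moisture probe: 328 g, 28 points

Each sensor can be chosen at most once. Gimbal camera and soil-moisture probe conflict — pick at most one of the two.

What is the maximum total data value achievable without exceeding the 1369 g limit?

388

A density-first pass picks hyperspectral sensor + GPS-RTK module + acoustic recorder + thermal camera + radiometer + soil-moisture probe — 366 at 1288 g.
The 389 g tied up in GPS-RTK module and soil-moisture probe is better spent on gimbal camera — total rises to 388 (1334 g).
An exhaustive check of the 512 subsets confirms 388.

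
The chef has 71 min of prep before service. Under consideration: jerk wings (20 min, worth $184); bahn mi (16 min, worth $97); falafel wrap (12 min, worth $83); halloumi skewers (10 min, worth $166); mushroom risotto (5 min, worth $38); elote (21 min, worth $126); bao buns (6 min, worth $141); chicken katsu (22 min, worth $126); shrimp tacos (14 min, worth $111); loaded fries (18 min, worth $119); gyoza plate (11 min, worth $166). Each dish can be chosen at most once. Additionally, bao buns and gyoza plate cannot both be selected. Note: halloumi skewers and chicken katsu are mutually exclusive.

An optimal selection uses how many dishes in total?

6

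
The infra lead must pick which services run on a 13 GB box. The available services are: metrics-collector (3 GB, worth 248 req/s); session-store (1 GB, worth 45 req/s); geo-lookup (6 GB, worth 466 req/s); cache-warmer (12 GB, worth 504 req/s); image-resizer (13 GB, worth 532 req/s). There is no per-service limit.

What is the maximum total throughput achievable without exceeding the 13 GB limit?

Taking 4×metrics-collector + session-store: 13 GB used, 1037 in throughput.
That's the maximum — no swap from here does better than 1037.

1037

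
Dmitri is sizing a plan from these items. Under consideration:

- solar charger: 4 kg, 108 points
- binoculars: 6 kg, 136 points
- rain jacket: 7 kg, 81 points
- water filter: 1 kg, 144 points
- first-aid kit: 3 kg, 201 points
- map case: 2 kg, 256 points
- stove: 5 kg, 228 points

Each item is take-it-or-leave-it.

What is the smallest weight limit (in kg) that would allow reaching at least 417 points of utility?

Need the lightest bundle worth ≥ 417.
first-aid kit + map case reaches 457 using 5 kg.
Any bundle with less than 5 kg falls short of 417.

5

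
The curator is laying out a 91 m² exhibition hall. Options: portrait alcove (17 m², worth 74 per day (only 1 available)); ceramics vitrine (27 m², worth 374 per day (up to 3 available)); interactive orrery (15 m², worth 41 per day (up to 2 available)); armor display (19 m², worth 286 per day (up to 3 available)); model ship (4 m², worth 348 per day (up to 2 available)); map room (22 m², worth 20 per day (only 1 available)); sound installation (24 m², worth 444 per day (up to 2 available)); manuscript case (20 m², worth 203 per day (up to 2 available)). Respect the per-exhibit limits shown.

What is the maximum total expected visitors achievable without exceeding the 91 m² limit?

The ratio heuristic lands on interactive orrery + armor display + 2×model ship + 2×sound installation (1911) but leaves 1 m² idle.
Dropping interactive orrery and sound installation frees 39 m²; slotting in 2×armor display (38 m²) lifts the total to 1998 at 89 m².
The spare 2 m² is too small for any remaining exhibit, and no exchange beats 1998.

1998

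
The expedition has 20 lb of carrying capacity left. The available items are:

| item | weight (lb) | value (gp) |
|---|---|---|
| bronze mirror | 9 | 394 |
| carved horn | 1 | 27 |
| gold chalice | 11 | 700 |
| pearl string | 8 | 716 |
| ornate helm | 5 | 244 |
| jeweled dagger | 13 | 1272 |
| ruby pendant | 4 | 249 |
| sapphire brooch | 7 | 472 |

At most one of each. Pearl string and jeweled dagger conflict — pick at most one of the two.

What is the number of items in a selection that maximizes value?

2

Optimal total is 1744.
For example jeweled dagger + sapphire brooch achieves it, using 20 lb.
Any selection reaching 1744 contains exactly 2 items.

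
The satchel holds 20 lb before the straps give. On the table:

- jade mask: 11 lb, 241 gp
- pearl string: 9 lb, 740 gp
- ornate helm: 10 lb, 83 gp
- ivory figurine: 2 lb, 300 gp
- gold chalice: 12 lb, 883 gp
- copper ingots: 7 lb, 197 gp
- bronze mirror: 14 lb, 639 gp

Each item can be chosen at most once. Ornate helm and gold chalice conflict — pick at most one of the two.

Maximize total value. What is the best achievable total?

1237

Best packing: pearl string + ivory figurine + copper ingots — 18 lb, 1237 total.
No other feasible combination exceeds 1237.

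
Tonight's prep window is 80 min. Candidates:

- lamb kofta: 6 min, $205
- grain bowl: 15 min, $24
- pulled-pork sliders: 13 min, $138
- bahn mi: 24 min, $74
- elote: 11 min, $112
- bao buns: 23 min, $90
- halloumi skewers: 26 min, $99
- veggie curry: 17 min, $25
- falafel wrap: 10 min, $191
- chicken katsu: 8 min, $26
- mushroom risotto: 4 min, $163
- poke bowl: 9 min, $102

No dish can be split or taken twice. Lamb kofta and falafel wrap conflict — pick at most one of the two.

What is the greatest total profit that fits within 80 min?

Taking lamb kofta + pulled-pork sliders + elote + halloumi skewers + chicken katsu + mushroom risotto + poke bowl: 77 min used, 845 in profit.
An exhaustive check of the 4096 subsets confirms 845.

845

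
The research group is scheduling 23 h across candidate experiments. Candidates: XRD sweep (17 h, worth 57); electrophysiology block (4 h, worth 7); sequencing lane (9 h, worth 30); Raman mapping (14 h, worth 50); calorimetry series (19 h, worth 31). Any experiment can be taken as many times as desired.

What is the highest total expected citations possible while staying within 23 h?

80

By expected citations per h: Raman mapping 3.57, XRD sweep 3.35, sequencing lane 3.33 lead.
The ratio ordering already packs tightly: sequencing lane + Raman mapping, 23 h, 80.
No other feasible combination exceeds 80.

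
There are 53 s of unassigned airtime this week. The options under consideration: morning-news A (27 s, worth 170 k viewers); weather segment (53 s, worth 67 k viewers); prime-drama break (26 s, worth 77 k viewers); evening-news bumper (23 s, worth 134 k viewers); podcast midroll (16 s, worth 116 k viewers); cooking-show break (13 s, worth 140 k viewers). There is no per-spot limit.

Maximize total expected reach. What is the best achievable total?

By expected reach per s: cooking-show break 10.77, podcast midroll 7.25, morning-news A 6.30 lead.
Taking 4×cooking-show break: 52 s used, 560 in expected reach.

560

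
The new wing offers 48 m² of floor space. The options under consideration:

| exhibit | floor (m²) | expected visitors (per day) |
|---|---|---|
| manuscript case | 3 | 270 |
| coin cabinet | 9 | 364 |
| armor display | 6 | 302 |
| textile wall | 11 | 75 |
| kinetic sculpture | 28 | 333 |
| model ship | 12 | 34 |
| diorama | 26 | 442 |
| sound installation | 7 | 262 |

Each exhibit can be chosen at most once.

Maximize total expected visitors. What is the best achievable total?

1378

Greedy by ratio would take manuscript case + coin cabinet + armor display + textile wall + model ship + sound installation: 48 m² used, total 1307.
Replace textile wall and model ship and sound installation with diorama: the trade gains 71 net, giving 1378 at 44 m².
Every other selection either busts 48 m² or fails to beat 1378.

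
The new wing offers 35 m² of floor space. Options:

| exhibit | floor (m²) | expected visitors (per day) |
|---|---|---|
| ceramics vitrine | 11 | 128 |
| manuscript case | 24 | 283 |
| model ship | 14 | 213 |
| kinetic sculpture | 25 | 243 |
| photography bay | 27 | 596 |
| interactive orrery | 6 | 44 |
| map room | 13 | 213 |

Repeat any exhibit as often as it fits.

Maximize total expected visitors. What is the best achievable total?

By expected visitors per m²: photography bay 22.07, map room 16.38, model ship 15.21 lead.
The ratio ordering already packs tightly: photography bay + interactive orrery, 33 m², 640.

640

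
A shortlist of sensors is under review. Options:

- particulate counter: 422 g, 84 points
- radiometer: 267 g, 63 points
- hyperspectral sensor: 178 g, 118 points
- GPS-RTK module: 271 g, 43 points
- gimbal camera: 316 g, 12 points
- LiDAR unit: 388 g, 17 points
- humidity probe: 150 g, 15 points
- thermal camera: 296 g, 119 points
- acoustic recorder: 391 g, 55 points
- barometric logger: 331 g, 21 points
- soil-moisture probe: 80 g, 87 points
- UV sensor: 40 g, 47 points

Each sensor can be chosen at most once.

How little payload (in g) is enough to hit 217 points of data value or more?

Look for the lowest-payload combination reaching 217.
hyperspectral sensor + soil-moisture probe + UV sensor: 252 data value at 298 g.
Any bundle with less than 298 g falls short of 217.

298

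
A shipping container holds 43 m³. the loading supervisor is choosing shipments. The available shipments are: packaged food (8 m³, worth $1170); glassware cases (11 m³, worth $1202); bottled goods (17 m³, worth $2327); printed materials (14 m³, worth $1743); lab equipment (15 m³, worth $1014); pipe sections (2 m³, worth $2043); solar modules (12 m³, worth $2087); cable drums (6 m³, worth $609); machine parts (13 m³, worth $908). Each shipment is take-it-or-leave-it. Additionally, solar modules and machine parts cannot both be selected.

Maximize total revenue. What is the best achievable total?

Taking the top-ratio shipments first gives packaged food + bottled goods + pipe sections + solar modules for 7627 (39 m³).
Replace packaged food with glassware cases: the trade gains 32 net, giving 7659 at 42 m³.

7659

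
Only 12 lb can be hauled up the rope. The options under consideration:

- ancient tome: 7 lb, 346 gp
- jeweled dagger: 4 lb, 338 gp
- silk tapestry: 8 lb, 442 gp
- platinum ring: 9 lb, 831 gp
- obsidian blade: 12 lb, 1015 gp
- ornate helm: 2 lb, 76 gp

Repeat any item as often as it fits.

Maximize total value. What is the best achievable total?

The ratio heuristic lands on platinum ring + ornate helm (907) but leaves 1 lb idle.
The 11 lb tied up in platinum ring and ornate helm is better spent on obsidian blade — total rises to 1015 (12 lb).
Every other selection either busts 12 lb or fails to beat 1015.

1015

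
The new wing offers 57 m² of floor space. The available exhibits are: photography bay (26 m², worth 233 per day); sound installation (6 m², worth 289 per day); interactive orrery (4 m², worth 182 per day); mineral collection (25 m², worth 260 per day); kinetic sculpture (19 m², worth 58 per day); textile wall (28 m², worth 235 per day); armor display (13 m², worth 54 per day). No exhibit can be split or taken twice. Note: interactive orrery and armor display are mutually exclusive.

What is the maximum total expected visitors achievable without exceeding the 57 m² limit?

789

Sound installation + interactive orrery + mineral collection + kinetic sculpture uses 54 of the 57 m² and totals 789.
That's the maximum — no feasible swap from here does better than 789.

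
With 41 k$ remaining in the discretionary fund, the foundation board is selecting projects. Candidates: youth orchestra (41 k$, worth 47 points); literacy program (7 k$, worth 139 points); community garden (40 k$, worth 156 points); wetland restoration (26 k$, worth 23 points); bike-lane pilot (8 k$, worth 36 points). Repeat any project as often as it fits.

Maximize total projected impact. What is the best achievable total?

695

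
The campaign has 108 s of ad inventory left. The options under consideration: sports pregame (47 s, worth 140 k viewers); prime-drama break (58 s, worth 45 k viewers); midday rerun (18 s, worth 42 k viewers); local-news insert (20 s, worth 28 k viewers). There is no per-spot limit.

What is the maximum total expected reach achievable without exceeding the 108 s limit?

280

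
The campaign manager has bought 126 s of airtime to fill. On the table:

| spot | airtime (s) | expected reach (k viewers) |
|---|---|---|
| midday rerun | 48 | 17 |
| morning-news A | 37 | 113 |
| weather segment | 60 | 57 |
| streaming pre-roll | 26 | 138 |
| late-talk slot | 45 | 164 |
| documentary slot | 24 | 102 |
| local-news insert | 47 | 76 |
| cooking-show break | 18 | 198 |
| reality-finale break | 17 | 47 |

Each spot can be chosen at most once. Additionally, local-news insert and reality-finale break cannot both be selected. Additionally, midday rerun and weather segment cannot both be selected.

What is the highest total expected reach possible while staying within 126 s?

Ranking by ratio (expected reach/s): cooking-show break 11.00, streaming pre-roll 5.31, documentary slot 4.25, late-talk slot 3.64.
The ratio heuristic lands on streaming pre-roll + late-talk slot + documentary slot + cooking-show break (602) but leaves 13 s idle.
Dropping documentary slot frees 24 s; slotting in morning-news A (37 s) lifts the total to 613 at 126 s.
Next best is streaming pre-roll + late-talk slot + documentary slot + cooking-show break at 602 (113 s) — short by 11.

613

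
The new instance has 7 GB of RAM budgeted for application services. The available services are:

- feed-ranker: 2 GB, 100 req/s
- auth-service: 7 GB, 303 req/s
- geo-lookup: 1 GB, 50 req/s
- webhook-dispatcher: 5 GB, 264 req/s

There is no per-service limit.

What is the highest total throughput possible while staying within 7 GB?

364

Ranking by ratio (throughput/GB): webhook-dispatcher 52.80, feed-ranker 50.00, geo-lookup 50.00.
Best packing: feed-ranker + webhook-dispatcher — 7 GB, 364 total.
Every other selection either busts 7 GB or fails to beat 364.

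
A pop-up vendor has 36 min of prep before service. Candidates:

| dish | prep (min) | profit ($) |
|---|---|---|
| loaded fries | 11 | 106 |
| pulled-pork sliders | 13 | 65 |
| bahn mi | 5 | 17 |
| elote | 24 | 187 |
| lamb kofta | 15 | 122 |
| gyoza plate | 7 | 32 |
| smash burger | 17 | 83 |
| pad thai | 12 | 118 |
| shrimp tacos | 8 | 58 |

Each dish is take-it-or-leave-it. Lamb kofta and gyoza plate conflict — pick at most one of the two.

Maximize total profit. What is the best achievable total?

305

Density check — pad thai 9.83, loaded fries 9.64, lamb kofta 8.13, elote 7.79 are the best per min.
Greedy by ratio would take loaded fries + bahn mi + pad thai + shrimp tacos: 36 min used, total 299.
Dropping loaded fries and bahn mi and shrimp tacos frees 24 min; slotting in elote (24 min) lifts the total to 305 at 36 min.
No other feasible combination exceeds 305.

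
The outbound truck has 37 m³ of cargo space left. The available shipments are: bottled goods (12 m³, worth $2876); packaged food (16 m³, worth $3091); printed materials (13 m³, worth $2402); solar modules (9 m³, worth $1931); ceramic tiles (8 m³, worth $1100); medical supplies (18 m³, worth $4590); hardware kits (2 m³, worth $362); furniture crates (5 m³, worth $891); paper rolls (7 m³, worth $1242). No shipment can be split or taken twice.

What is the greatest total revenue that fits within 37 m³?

8719

Bottled goods + medical supplies + hardware kits + furniture crates uses 37 of the 37 m³ and totals 8719.
An exhaustive check of the 512 subsets confirms 8719.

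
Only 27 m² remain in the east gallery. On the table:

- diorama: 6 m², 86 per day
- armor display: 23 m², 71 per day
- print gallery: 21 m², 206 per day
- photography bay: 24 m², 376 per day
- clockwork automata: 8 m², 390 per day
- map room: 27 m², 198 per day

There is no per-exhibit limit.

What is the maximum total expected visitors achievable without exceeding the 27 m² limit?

1170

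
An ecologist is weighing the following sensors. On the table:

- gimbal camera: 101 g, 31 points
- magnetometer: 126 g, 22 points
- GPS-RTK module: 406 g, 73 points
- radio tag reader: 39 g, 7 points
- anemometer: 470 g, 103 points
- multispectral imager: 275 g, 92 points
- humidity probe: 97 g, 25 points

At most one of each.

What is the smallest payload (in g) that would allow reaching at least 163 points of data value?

Look for the lowest-payload combination reaching 163.
gimbal camera + magnetometer + multispectral imager + humidity probe: 170 data value at 599 g.
No combination under 599 g hits 163.

599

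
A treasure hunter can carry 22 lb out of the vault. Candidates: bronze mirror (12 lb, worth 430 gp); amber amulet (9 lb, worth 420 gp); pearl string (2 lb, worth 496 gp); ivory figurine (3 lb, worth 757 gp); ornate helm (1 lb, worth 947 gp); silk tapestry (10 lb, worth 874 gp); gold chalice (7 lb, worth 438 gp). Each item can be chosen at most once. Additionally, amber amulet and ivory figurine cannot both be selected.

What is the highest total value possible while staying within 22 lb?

Best packing: pearl string + ivory figurine + ornate helm + silk tapestry — 16 lb, 3074 total.
Runner-up ivory figurine + ornate helm + silk tapestry + gold chalice tops out at 3016.

3074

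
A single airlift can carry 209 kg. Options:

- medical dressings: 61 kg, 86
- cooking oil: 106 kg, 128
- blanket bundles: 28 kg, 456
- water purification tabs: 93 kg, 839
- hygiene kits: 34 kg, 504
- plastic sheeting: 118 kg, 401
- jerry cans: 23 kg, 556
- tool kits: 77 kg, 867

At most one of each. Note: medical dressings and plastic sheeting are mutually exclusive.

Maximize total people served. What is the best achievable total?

2383

Taking blanket bundles + hygiene kits + jerry cans + tool kits: 162 kg used, 2383 in people served.
An exhaustive check of the 256 subsets confirms 2383.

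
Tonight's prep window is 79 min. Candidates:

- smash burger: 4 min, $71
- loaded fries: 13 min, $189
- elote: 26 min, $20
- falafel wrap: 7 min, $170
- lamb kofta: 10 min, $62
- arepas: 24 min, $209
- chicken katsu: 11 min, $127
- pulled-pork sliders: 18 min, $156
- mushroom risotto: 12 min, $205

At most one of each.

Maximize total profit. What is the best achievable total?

1000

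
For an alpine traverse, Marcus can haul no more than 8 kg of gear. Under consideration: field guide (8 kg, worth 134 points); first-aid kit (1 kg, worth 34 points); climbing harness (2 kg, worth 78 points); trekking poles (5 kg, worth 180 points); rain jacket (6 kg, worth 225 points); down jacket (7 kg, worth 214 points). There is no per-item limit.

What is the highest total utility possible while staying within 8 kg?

Taking 4×climbing harness: 8 kg used, 312 in utility.
That's the maximum — no swap from here does better than 312.

312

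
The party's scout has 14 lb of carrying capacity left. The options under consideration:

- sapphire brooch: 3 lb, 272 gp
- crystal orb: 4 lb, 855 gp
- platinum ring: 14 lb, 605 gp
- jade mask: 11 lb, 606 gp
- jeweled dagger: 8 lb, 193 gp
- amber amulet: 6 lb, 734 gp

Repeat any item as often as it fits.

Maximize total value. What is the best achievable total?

2565

The ratio ordering already packs tightly: 3×crystal orb, 12 lb, 2565.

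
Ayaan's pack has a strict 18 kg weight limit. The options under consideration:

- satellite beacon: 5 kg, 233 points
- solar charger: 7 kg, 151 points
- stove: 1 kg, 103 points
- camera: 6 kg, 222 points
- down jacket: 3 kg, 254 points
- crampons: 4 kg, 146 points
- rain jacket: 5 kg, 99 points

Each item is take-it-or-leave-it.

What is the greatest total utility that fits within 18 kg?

855

Ranking by ratio (utility/kg): stove 103.00, down jacket 84.67, satellite beacon 46.60, camera 37.00.
A density-first pass picks satellite beacon + stove + camera + down jacket — 812 at 15 kg.
Dropping stove frees 1 kg; slotting in crampons (4 kg) lifts the total to 855 at 18 kg.
An exhaustive check of the 128 subsets confirms 855.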